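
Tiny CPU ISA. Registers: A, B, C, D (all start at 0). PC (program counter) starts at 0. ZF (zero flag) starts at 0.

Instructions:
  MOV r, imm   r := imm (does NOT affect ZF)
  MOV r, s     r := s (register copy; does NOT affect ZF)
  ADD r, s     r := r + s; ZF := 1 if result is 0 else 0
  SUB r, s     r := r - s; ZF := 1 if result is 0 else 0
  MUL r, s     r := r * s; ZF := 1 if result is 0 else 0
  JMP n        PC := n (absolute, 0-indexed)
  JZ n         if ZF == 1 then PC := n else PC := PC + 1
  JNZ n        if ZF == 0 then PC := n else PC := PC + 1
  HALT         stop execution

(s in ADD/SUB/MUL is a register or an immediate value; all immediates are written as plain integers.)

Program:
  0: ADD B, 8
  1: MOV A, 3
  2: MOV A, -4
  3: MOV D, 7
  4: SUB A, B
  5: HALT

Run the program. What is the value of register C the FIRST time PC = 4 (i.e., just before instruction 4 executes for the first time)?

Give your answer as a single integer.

Step 1: PC=0 exec 'ADD B, 8'. After: A=0 B=8 C=0 D=0 ZF=0 PC=1
Step 2: PC=1 exec 'MOV A, 3'. After: A=3 B=8 C=0 D=0 ZF=0 PC=2
Step 3: PC=2 exec 'MOV A, -4'. After: A=-4 B=8 C=0 D=0 ZF=0 PC=3
Step 4: PC=3 exec 'MOV D, 7'. After: A=-4 B=8 C=0 D=7 ZF=0 PC=4
First time PC=4: C=0

0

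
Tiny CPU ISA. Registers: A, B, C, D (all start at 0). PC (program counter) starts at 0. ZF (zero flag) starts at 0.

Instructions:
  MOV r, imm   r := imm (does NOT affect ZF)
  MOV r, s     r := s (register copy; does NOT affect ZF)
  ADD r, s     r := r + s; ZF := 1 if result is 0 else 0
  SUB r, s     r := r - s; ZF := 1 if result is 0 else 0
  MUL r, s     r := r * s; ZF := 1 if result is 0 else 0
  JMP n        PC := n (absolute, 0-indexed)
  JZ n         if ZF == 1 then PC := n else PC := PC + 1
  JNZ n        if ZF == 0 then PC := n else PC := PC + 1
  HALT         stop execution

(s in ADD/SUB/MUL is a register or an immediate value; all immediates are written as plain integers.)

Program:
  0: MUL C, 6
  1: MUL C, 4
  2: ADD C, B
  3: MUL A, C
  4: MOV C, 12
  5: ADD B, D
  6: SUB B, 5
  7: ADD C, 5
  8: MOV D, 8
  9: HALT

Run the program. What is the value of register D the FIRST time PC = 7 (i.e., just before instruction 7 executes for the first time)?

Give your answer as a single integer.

Step 1: PC=0 exec 'MUL C, 6'. After: A=0 B=0 C=0 D=0 ZF=1 PC=1
Step 2: PC=1 exec 'MUL C, 4'. After: A=0 B=0 C=0 D=0 ZF=1 PC=2
Step 3: PC=2 exec 'ADD C, B'. After: A=0 B=0 C=0 D=0 ZF=1 PC=3
Step 4: PC=3 exec 'MUL A, C'. After: A=0 B=0 C=0 D=0 ZF=1 PC=4
Step 5: PC=4 exec 'MOV C, 12'. After: A=0 B=0 C=12 D=0 ZF=1 PC=5
Step 6: PC=5 exec 'ADD B, D'. After: A=0 B=0 C=12 D=0 ZF=1 PC=6
Step 7: PC=6 exec 'SUB B, 5'. After: A=0 B=-5 C=12 D=0 ZF=0 PC=7
First time PC=7: D=0

0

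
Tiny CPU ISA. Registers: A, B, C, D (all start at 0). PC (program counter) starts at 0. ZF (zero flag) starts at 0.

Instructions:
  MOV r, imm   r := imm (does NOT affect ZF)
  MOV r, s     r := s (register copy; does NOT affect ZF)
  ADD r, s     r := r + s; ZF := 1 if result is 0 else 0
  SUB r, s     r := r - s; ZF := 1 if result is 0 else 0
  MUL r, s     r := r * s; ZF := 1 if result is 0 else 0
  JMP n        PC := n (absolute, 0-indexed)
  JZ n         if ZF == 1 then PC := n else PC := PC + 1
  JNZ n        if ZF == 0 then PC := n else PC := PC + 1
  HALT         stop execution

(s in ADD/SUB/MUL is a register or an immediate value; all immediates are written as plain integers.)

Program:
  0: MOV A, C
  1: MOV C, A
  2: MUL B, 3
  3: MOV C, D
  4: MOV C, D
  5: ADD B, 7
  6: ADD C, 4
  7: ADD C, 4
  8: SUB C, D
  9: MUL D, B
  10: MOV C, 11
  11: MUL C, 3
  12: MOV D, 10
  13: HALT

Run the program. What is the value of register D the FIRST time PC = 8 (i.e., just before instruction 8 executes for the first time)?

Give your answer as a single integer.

Step 1: PC=0 exec 'MOV A, C'. After: A=0 B=0 C=0 D=0 ZF=0 PC=1
Step 2: PC=1 exec 'MOV C, A'. After: A=0 B=0 C=0 D=0 ZF=0 PC=2
Step 3: PC=2 exec 'MUL B, 3'. After: A=0 B=0 C=0 D=0 ZF=1 PC=3
Step 4: PC=3 exec 'MOV C, D'. After: A=0 B=0 C=0 D=0 ZF=1 PC=4
Step 5: PC=4 exec 'MOV C, D'. After: A=0 B=0 C=0 D=0 ZF=1 PC=5
Step 6: PC=5 exec 'ADD B, 7'. After: A=0 B=7 C=0 D=0 ZF=0 PC=6
Step 7: PC=6 exec 'ADD C, 4'. After: A=0 B=7 C=4 D=0 ZF=0 PC=7
Step 8: PC=7 exec 'ADD C, 4'. After: A=0 B=7 C=8 D=0 ZF=0 PC=8
First time PC=8: D=0

0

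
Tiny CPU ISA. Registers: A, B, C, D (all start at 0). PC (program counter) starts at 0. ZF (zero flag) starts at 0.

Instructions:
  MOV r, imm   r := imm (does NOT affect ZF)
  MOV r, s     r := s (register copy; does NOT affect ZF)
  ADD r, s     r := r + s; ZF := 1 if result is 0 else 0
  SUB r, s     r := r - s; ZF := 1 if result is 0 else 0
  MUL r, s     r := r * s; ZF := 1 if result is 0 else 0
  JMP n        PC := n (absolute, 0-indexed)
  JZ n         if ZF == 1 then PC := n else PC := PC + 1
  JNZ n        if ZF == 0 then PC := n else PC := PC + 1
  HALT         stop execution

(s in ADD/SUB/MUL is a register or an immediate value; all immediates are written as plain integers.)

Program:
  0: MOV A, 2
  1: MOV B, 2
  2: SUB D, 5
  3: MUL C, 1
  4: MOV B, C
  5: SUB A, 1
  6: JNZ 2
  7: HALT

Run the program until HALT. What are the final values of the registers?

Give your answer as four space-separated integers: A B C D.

Step 1: PC=0 exec 'MOV A, 2'. After: A=2 B=0 C=0 D=0 ZF=0 PC=1
Step 2: PC=1 exec 'MOV B, 2'. After: A=2 B=2 C=0 D=0 ZF=0 PC=2
Step 3: PC=2 exec 'SUB D, 5'. After: A=2 B=2 C=0 D=-5 ZF=0 PC=3
Step 4: PC=3 exec 'MUL C, 1'. After: A=2 B=2 C=0 D=-5 ZF=1 PC=4
Step 5: PC=4 exec 'MOV B, C'. After: A=2 B=0 C=0 D=-5 ZF=1 PC=5
Step 6: PC=5 exec 'SUB A, 1'. After: A=1 B=0 C=0 D=-5 ZF=0 PC=6
Step 7: PC=6 exec 'JNZ 2'. After: A=1 B=0 C=0 D=-5 ZF=0 PC=2
Step 8: PC=2 exec 'SUB D, 5'. After: A=1 B=0 C=0 D=-10 ZF=0 PC=3
Step 9: PC=3 exec 'MUL C, 1'. After: A=1 B=0 C=0 D=-10 ZF=1 PC=4
Step 10: PC=4 exec 'MOV B, C'. After: A=1 B=0 C=0 D=-10 ZF=1 PC=5
Step 11: PC=5 exec 'SUB A, 1'. After: A=0 B=0 C=0 D=-10 ZF=1 PC=6
Step 12: PC=6 exec 'JNZ 2'. After: A=0 B=0 C=0 D=-10 ZF=1 PC=7
Step 13: PC=7 exec 'HALT'. After: A=0 B=0 C=0 D=-10 ZF=1 PC=7 HALTED

Answer: 0 0 0 -10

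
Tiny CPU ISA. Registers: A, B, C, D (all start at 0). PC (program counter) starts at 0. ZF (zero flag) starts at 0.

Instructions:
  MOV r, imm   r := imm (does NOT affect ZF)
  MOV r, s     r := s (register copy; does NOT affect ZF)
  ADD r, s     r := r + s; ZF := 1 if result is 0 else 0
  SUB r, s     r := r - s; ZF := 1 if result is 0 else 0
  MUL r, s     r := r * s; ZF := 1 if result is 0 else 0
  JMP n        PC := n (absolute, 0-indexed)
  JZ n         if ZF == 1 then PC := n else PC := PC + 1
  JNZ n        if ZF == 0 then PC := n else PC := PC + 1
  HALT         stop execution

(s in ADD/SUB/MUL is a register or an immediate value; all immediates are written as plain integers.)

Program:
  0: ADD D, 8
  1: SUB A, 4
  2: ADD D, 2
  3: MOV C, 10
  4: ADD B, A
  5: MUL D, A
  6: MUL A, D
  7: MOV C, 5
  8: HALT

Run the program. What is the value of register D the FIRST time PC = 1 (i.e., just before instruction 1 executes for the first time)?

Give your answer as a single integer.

Step 1: PC=0 exec 'ADD D, 8'. After: A=0 B=0 C=0 D=8 ZF=0 PC=1
First time PC=1: D=8

8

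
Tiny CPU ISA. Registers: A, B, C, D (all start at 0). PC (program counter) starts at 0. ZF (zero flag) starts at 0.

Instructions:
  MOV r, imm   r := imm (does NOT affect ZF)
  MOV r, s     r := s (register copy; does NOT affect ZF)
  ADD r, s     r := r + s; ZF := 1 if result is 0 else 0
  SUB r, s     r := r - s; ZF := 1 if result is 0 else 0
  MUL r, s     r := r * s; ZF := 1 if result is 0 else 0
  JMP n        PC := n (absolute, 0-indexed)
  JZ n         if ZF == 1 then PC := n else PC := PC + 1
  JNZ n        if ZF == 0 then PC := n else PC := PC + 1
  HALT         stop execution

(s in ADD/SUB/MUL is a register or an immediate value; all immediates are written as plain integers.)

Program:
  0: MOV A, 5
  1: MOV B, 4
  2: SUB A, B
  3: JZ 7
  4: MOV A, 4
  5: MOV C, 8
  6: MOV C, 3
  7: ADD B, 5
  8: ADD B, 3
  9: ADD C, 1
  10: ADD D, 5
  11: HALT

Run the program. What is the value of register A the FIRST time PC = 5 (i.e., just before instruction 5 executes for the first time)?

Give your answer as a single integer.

Step 1: PC=0 exec 'MOV A, 5'. After: A=5 B=0 C=0 D=0 ZF=0 PC=1
Step 2: PC=1 exec 'MOV B, 4'. After: A=5 B=4 C=0 D=0 ZF=0 PC=2
Step 3: PC=2 exec 'SUB A, B'. After: A=1 B=4 C=0 D=0 ZF=0 PC=3
Step 4: PC=3 exec 'JZ 7'. After: A=1 B=4 C=0 D=0 ZF=0 PC=4
Step 5: PC=4 exec 'MOV A, 4'. After: A=4 B=4 C=0 D=0 ZF=0 PC=5
First time PC=5: A=4

4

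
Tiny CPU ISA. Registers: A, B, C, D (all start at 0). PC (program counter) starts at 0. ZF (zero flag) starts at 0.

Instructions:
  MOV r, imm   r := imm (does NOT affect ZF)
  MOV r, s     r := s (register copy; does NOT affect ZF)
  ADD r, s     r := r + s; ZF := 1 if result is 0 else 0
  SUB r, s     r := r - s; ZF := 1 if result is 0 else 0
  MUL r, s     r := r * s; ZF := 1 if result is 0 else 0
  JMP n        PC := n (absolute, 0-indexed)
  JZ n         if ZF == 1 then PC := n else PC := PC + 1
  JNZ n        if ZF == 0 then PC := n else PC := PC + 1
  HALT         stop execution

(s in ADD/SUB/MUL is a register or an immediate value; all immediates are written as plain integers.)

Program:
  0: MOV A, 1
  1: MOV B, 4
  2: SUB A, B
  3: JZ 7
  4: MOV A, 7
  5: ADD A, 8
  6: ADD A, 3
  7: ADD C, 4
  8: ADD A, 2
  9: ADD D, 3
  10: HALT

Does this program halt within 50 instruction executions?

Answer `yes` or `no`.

Answer: yes

Derivation:
Step 1: PC=0 exec 'MOV A, 1'. After: A=1 B=0 C=0 D=0 ZF=0 PC=1
Step 2: PC=1 exec 'MOV B, 4'. After: A=1 B=4 C=0 D=0 ZF=0 PC=2
Step 3: PC=2 exec 'SUB A, B'. After: A=-3 B=4 C=0 D=0 ZF=0 PC=3
Step 4: PC=3 exec 'JZ 7'. After: A=-3 B=4 C=0 D=0 ZF=0 PC=4
Step 5: PC=4 exec 'MOV A, 7'. After: A=7 B=4 C=0 D=0 ZF=0 PC=5
Step 6: PC=5 exec 'ADD A, 8'. After: A=15 B=4 C=0 D=0 ZF=0 PC=6
Step 7: PC=6 exec 'ADD A, 3'. After: A=18 B=4 C=0 D=0 ZF=0 PC=7
Step 8: PC=7 exec 'ADD C, 4'. After: A=18 B=4 C=4 D=0 ZF=0 PC=8
Step 9: PC=8 exec 'ADD A, 2'. After: A=20 B=4 C=4 D=0 ZF=0 PC=9
Step 10: PC=9 exec 'ADD D, 3'. After: A=20 B=4 C=4 D=3 ZF=0 PC=10
Step 11: PC=10 exec 'HALT'. After: A=20 B=4 C=4 D=3 ZF=0 PC=10 HALTED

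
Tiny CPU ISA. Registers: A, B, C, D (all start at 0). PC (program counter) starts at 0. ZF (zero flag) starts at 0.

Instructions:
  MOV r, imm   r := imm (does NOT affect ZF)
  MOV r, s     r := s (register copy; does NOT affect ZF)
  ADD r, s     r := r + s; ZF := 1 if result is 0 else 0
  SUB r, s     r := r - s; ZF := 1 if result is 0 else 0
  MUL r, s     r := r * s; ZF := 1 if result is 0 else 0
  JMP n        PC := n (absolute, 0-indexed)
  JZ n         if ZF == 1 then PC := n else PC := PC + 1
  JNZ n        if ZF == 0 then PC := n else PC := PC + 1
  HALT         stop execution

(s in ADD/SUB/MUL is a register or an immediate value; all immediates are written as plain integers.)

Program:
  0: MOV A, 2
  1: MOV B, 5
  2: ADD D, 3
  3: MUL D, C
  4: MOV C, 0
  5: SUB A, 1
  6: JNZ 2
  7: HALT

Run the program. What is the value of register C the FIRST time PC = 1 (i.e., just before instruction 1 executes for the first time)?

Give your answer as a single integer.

Step 1: PC=0 exec 'MOV A, 2'. After: A=2 B=0 C=0 D=0 ZF=0 PC=1
First time PC=1: C=0

0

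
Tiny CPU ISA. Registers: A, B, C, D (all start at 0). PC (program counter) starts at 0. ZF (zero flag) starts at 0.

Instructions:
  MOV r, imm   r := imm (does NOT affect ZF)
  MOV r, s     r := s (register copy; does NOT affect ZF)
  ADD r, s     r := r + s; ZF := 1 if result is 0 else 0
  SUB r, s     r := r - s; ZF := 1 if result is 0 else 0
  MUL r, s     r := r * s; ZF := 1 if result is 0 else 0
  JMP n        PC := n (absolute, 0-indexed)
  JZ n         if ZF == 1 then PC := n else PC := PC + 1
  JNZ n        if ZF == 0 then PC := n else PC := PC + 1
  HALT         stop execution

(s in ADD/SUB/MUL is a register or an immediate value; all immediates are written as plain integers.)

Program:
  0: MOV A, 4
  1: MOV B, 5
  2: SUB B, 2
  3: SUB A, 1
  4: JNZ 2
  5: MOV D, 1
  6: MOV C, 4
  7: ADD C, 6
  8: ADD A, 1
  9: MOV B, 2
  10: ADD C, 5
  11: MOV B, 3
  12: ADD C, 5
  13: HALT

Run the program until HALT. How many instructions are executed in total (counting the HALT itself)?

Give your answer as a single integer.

Step 1: PC=0 exec 'MOV A, 4'. After: A=4 B=0 C=0 D=0 ZF=0 PC=1
Step 2: PC=1 exec 'MOV B, 5'. After: A=4 B=5 C=0 D=0 ZF=0 PC=2
Step 3: PC=2 exec 'SUB B, 2'. After: A=4 B=3 C=0 D=0 ZF=0 PC=3
Step 4: PC=3 exec 'SUB A, 1'. After: A=3 B=3 C=0 D=0 ZF=0 PC=4
Step 5: PC=4 exec 'JNZ 2'. After: A=3 B=3 C=0 D=0 ZF=0 PC=2
Step 6: PC=2 exec 'SUB B, 2'. After: A=3 B=1 C=0 D=0 ZF=0 PC=3
Step 7: PC=3 exec 'SUB A, 1'. After: A=2 B=1 C=0 D=0 ZF=0 PC=4
Step 8: PC=4 exec 'JNZ 2'. After: A=2 B=1 C=0 D=0 ZF=0 PC=2
Step 9: PC=2 exec 'SUB B, 2'. After: A=2 B=-1 C=0 D=0 ZF=0 PC=3
Step 10: PC=3 exec 'SUB A, 1'. After: A=1 B=-1 C=0 D=0 ZF=0 PC=4
Step 11: PC=4 exec 'JNZ 2'. After: A=1 B=-1 C=0 D=0 ZF=0 PC=2
Step 12: PC=2 exec 'SUB B, 2'. After: A=1 B=-3 C=0 D=0 ZF=0 PC=3
Step 13: PC=3 exec 'SUB A, 1'. After: A=0 B=-3 C=0 D=0 ZF=1 PC=4
Step 14: PC=4 exec 'JNZ 2'. After: A=0 B=-3 C=0 D=0 ZF=1 PC=5
Step 15: PC=5 exec 'MOV D, 1'. After: A=0 B=-3 C=0 D=1 ZF=1 PC=6
Step 16: PC=6 exec 'MOV C, 4'. After: A=0 B=-3 C=4 D=1 ZF=1 PC=7
Step 17: PC=7 exec 'ADD C, 6'. After: A=0 B=-3 C=10 D=1 ZF=0 PC=8
Step 18: PC=8 exec 'ADD A, 1'. After: A=1 B=-3 C=10 D=1 ZF=0 PC=9
Step 19: PC=9 exec 'MOV B, 2'. After: A=1 B=2 C=10 D=1 ZF=0 PC=10
Step 20: PC=10 exec 'ADD C, 5'. After: A=1 B=2 C=15 D=1 ZF=0 PC=11
Step 21: PC=11 exec 'MOV B, 3'. After: A=1 B=3 C=15 D=1 ZF=0 PC=12
Step 22: PC=12 exec 'ADD C, 5'. After: A=1 B=3 C=20 D=1 ZF=0 PC=13
Step 23: PC=13 exec 'HALT'. After: A=1 B=3 C=20 D=1 ZF=0 PC=13 HALTED
Total instructions executed: 23

Answer: 23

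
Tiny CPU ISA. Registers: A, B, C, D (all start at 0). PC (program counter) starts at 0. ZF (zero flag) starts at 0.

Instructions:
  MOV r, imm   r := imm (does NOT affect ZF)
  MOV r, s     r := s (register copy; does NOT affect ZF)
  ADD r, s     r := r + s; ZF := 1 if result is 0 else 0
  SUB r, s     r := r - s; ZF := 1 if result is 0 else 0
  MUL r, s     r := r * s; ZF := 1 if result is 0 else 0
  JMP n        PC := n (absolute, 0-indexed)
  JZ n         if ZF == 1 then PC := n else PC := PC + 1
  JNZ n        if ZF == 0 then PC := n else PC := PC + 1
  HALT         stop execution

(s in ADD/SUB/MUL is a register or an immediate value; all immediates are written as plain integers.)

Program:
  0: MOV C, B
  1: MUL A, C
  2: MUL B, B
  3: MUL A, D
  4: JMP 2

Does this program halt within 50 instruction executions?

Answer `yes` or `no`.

Step 1: PC=0 exec 'MOV C, B'. After: A=0 B=0 C=0 D=0 ZF=0 PC=1
Step 2: PC=1 exec 'MUL A, C'. After: A=0 B=0 C=0 D=0 ZF=1 PC=2
Step 3: PC=2 exec 'MUL B, B'. After: A=0 B=0 C=0 D=0 ZF=1 PC=3
Step 4: PC=3 exec 'MUL A, D'. After: A=0 B=0 C=0 D=0 ZF=1 PC=4
Step 5: PC=4 exec 'JMP 2'. After: A=0 B=0 C=0 D=0 ZF=1 PC=2
State after step 5 equals state after step 2: the program is in a cycle of length 3 and will never halt.

Answer: no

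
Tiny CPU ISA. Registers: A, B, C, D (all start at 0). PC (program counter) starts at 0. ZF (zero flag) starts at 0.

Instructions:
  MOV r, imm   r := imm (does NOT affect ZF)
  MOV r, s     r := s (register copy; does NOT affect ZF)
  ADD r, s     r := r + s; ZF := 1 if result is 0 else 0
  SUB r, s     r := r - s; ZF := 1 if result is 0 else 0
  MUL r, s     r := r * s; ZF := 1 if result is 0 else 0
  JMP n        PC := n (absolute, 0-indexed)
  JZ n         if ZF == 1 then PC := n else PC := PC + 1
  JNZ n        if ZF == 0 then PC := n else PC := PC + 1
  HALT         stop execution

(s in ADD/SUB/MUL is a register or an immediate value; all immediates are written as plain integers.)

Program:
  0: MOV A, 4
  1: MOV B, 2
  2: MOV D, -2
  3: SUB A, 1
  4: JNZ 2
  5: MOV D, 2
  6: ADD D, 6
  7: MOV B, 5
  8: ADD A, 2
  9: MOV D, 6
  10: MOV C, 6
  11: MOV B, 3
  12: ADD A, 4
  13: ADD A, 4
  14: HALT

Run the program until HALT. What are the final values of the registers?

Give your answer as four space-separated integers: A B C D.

Step 1: PC=0 exec 'MOV A, 4'. After: A=4 B=0 C=0 D=0 ZF=0 PC=1
Step 2: PC=1 exec 'MOV B, 2'. After: A=4 B=2 C=0 D=0 ZF=0 PC=2
Step 3: PC=2 exec 'MOV D, -2'. After: A=4 B=2 C=0 D=-2 ZF=0 PC=3
Step 4: PC=3 exec 'SUB A, 1'. After: A=3 B=2 C=0 D=-2 ZF=0 PC=4
Step 5: PC=4 exec 'JNZ 2'. After: A=3 B=2 C=0 D=-2 ZF=0 PC=2
Step 6: PC=2 exec 'MOV D, -2'. After: A=3 B=2 C=0 D=-2 ZF=0 PC=3
Step 7: PC=3 exec 'SUB A, 1'. After: A=2 B=2 C=0 D=-2 ZF=0 PC=4
Step 8: PC=4 exec 'JNZ 2'. After: A=2 B=2 C=0 D=-2 ZF=0 PC=2
Step 9: PC=2 exec 'MOV D, -2'. After: A=2 B=2 C=0 D=-2 ZF=0 PC=3
Step 10: PC=3 exec 'SUB A, 1'. After: A=1 B=2 C=0 D=-2 ZF=0 PC=4
Step 11: PC=4 exec 'JNZ 2'. After: A=1 B=2 C=0 D=-2 ZF=0 PC=2
Step 12: PC=2 exec 'MOV D, -2'. After: A=1 B=2 C=0 D=-2 ZF=0 PC=3
Step 13: PC=3 exec 'SUB A, 1'. After: A=0 B=2 C=0 D=-2 ZF=1 PC=4
Step 14: PC=4 exec 'JNZ 2'. After: A=0 B=2 C=0 D=-2 ZF=1 PC=5
Step 15: PC=5 exec 'MOV D, 2'. After: A=0 B=2 C=0 D=2 ZF=1 PC=6
Step 16: PC=6 exec 'ADD D, 6'. After: A=0 B=2 C=0 D=8 ZF=0 PC=7
Step 17: PC=7 exec 'MOV B, 5'. After: A=0 B=5 C=0 D=8 ZF=0 PC=8
Step 18: PC=8 exec 'ADD A, 2'. After: A=2 B=5 C=0 D=8 ZF=0 PC=9
Step 19: PC=9 exec 'MOV D, 6'. After: A=2 B=5 C=0 D=6 ZF=0 PC=10
Step 20: PC=10 exec 'MOV C, 6'. After: A=2 B=5 C=6 D=6 ZF=0 PC=11
Step 21: PC=11 exec 'MOV B, 3'. After: A=2 B=3 C=6 D=6 ZF=0 PC=12
Step 22: PC=12 exec 'ADD A, 4'. After: A=6 B=3 C=6 D=6 ZF=0 PC=13
Step 23: PC=13 exec 'ADD A, 4'. After: A=10 B=3 C=6 D=6 ZF=0 PC=14
Step 24: PC=14 exec 'HALT'. After: A=10 B=3 C=6 D=6 ZF=0 PC=14 HALTED

Answer: 10 3 6 6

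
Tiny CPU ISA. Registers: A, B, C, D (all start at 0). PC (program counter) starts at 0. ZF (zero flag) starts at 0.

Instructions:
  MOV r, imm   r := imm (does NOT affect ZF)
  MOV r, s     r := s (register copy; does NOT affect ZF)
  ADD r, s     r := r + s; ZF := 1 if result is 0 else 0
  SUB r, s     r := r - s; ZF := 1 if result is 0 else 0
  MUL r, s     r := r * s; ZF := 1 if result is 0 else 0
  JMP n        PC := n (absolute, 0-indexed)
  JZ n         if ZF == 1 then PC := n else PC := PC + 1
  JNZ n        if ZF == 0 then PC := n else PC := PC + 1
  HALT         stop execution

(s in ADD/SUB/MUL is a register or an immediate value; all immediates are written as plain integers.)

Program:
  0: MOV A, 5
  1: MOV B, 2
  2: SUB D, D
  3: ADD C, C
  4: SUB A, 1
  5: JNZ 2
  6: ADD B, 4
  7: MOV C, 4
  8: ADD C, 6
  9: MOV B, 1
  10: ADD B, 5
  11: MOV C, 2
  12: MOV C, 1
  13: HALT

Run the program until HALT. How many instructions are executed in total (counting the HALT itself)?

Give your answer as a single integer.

Answer: 30

Derivation:
Step 1: PC=0 exec 'MOV A, 5'. After: A=5 B=0 C=0 D=0 ZF=0 PC=1
Step 2: PC=1 exec 'MOV B, 2'. After: A=5 B=2 C=0 D=0 ZF=0 PC=2
Step 3: PC=2 exec 'SUB D, D'. After: A=5 B=2 C=0 D=0 ZF=1 PC=3
Step 4: PC=3 exec 'ADD C, C'. After: A=5 B=2 C=0 D=0 ZF=1 PC=4
Step 5: PC=4 exec 'SUB A, 1'. After: A=4 B=2 C=0 D=0 ZF=0 PC=5
Step 6: PC=5 exec 'JNZ 2'. After: A=4 B=2 C=0 D=0 ZF=0 PC=2
Step 7: PC=2 exec 'SUB D, D'. After: A=4 B=2 C=0 D=0 ZF=1 PC=3
Step 8: PC=3 exec 'ADD C, C'. After: A=4 B=2 C=0 D=0 ZF=1 PC=4
Step 9: PC=4 exec 'SUB A, 1'. After: A=3 B=2 C=0 D=0 ZF=0 PC=5
Step 10: PC=5 exec 'JNZ 2'. After: A=3 B=2 C=0 D=0 ZF=0 PC=2
Step 11: PC=2 exec 'SUB D, D'. After: A=3 B=2 C=0 D=0 ZF=1 PC=3
Step 12: PC=3 exec 'ADD C, C'. After: A=3 B=2 C=0 D=0 ZF=1 PC=4
Step 13: PC=4 exec 'SUB A, 1'. After: A=2 B=2 C=0 D=0 ZF=0 PC=5
Step 14: PC=5 exec 'JNZ 2'. After: A=2 B=2 C=0 D=0 ZF=0 PC=2
Step 15: PC=2 exec 'SUB D, D'. After: A=2 B=2 C=0 D=0 ZF=1 PC=3
Step 16: PC=3 exec 'ADD C, C'. After: A=2 B=2 C=0 D=0 ZF=1 PC=4
Step 17: PC=4 exec 'SUB A, 1'. After: A=1 B=2 C=0 D=0 ZF=0 PC=5
Step 18: PC=5 exec 'JNZ 2'. After: A=1 B=2 C=0 D=0 ZF=0 PC=2
Step 19: PC=2 exec 'SUB D, D'. After: A=1 B=2 C=0 D=0 ZF=1 PC=3
Step 20: PC=3 exec 'ADD C, C'. After: A=1 B=2 C=0 D=0 ZF=1 PC=4
Step 21: PC=4 exec 'SUB A, 1'. After: A=0 B=2 C=0 D=0 ZF=1 PC=5
Step 22: PC=5 exec 'JNZ 2'. After: A=0 B=2 C=0 D=0 ZF=1 PC=6
Step 23: PC=6 exec 'ADD B, 4'. After: A=0 B=6 C=0 D=0 ZF=0 PC=7
Step 24: PC=7 exec 'MOV C, 4'. After: A=0 B=6 C=4 D=0 ZF=0 PC=8
Step 25: PC=8 exec 'ADD C, 6'. After: A=0 B=6 C=10 D=0 ZF=0 PC=9
Step 26: PC=9 exec 'MOV B, 1'. After: A=0 B=1 C=10 D=0 ZF=0 PC=10
Step 27: PC=10 exec 'ADD B, 5'. After: A=0 B=6 C=10 D=0 ZF=0 PC=11
Step 28: PC=11 exec 'MOV C, 2'. After: A=0 B=6 C=2 D=0 ZF=0 PC=12
Step 29: PC=12 exec 'MOV C, 1'. After: A=0 B=6 C=1 D=0 ZF=0 PC=13
Step 30: PC=13 exec 'HALT'. After: A=0 B=6 C=1 D=0 ZF=0 PC=13 HALTED
Total instructions executed: 30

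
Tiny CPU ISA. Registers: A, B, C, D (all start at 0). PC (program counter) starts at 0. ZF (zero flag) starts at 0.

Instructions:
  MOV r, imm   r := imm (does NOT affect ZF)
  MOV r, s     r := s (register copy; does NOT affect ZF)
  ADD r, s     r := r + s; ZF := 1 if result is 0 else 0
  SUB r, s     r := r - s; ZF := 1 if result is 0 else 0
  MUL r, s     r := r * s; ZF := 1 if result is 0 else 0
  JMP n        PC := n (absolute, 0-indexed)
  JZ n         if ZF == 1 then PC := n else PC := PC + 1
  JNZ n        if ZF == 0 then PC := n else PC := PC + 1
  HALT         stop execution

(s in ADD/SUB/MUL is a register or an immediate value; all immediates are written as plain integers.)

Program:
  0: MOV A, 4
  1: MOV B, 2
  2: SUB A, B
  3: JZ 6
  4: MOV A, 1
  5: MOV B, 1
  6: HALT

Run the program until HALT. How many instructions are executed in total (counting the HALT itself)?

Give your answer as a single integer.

Step 1: PC=0 exec 'MOV A, 4'. After: A=4 B=0 C=0 D=0 ZF=0 PC=1
Step 2: PC=1 exec 'MOV B, 2'. After: A=4 B=2 C=0 D=0 ZF=0 PC=2
Step 3: PC=2 exec 'SUB A, B'. After: A=2 B=2 C=0 D=0 ZF=0 PC=3
Step 4: PC=3 exec 'JZ 6'. After: A=2 B=2 C=0 D=0 ZF=0 PC=4
Step 5: PC=4 exec 'MOV A, 1'. After: A=1 B=2 C=0 D=0 ZF=0 PC=5
Step 6: PC=5 exec 'MOV B, 1'. After: A=1 B=1 C=0 D=0 ZF=0 PC=6
Step 7: PC=6 exec 'HALT'. After: A=1 B=1 C=0 D=0 ZF=0 PC=6 HALTED
Total instructions executed: 7

Answer: 7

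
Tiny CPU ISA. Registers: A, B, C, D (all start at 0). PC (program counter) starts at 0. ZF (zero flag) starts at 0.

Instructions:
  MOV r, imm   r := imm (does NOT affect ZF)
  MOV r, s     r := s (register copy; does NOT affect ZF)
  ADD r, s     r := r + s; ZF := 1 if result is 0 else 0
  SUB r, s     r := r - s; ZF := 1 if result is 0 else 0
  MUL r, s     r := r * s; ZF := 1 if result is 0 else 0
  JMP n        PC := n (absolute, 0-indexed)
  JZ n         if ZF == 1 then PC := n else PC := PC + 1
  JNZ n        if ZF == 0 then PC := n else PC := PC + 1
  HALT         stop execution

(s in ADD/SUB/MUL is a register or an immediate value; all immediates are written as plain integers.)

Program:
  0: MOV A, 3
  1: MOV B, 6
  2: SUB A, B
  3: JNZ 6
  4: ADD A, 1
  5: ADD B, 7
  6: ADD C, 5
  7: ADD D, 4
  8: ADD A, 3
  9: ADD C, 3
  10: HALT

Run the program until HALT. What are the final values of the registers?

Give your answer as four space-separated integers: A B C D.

Answer: 0 6 8 4

Derivation:
Step 1: PC=0 exec 'MOV A, 3'. After: A=3 B=0 C=0 D=0 ZF=0 PC=1
Step 2: PC=1 exec 'MOV B, 6'. After: A=3 B=6 C=0 D=0 ZF=0 PC=2
Step 3: PC=2 exec 'SUB A, B'. After: A=-3 B=6 C=0 D=0 ZF=0 PC=3
Step 4: PC=3 exec 'JNZ 6'. After: A=-3 B=6 C=0 D=0 ZF=0 PC=6
Step 5: PC=6 exec 'ADD C, 5'. After: A=-3 B=6 C=5 D=0 ZF=0 PC=7
Step 6: PC=7 exec 'ADD D, 4'. After: A=-3 B=6 C=5 D=4 ZF=0 PC=8
Step 7: PC=8 exec 'ADD A, 3'. After: A=0 B=6 C=5 D=4 ZF=1 PC=9
Step 8: PC=9 exec 'ADD C, 3'. After: A=0 B=6 C=8 D=4 ZF=0 PC=10
Step 9: PC=10 exec 'HALT'. After: A=0 B=6 C=8 D=4 ZF=0 PC=10 HALTED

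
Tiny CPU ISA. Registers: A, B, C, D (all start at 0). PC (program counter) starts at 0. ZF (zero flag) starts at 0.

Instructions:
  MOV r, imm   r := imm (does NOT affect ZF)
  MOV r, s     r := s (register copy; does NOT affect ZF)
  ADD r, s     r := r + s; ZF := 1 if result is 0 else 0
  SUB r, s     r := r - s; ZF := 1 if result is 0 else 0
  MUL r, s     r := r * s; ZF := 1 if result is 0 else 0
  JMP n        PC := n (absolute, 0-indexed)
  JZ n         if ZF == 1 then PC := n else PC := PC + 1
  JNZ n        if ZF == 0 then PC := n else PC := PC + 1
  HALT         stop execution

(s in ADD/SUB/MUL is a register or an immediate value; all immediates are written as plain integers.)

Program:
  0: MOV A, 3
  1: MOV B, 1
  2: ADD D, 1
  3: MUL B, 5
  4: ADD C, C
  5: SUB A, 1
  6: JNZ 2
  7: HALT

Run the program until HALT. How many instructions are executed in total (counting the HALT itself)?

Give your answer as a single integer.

Answer: 18

Derivation:
Step 1: PC=0 exec 'MOV A, 3'. After: A=3 B=0 C=0 D=0 ZF=0 PC=1
Step 2: PC=1 exec 'MOV B, 1'. After: A=3 B=1 C=0 D=0 ZF=0 PC=2
Step 3: PC=2 exec 'ADD D, 1'. After: A=3 B=1 C=0 D=1 ZF=0 PC=3
Step 4: PC=3 exec 'MUL B, 5'. After: A=3 B=5 C=0 D=1 ZF=0 PC=4
Step 5: PC=4 exec 'ADD C, C'. After: A=3 B=5 C=0 D=1 ZF=1 PC=5
Step 6: PC=5 exec 'SUB A, 1'. After: A=2 B=5 C=0 D=1 ZF=0 PC=6
Step 7: PC=6 exec 'JNZ 2'. After: A=2 B=5 C=0 D=1 ZF=0 PC=2
Step 8: PC=2 exec 'ADD D, 1'. After: A=2 B=5 C=0 D=2 ZF=0 PC=3
Step 9: PC=3 exec 'MUL B, 5'. After: A=2 B=25 C=0 D=2 ZF=0 PC=4
Step 10: PC=4 exec 'ADD C, C'. After: A=2 B=25 C=0 D=2 ZF=1 PC=5
Step 11: PC=5 exec 'SUB A, 1'. After: A=1 B=25 C=0 D=2 ZF=0 PC=6
Step 12: PC=6 exec 'JNZ 2'. After: A=1 B=25 C=0 D=2 ZF=0 PC=2
Step 13: PC=2 exec 'ADD D, 1'. After: A=1 B=25 C=0 D=3 ZF=0 PC=3
Step 14: PC=3 exec 'MUL B, 5'. After: A=1 B=125 C=0 D=3 ZF=0 PC=4
Step 15: PC=4 exec 'ADD C, C'. After: A=1 B=125 C=0 D=3 ZF=1 PC=5
Step 16: PC=5 exec 'SUB A, 1'. After: A=0 B=125 C=0 D=3 ZF=1 PC=6
Step 17: PC=6 exec 'JNZ 2'. After: A=0 B=125 C=0 D=3 ZF=1 PC=7
Step 18: PC=7 exec 'HALT'. After: A=0 B=125 C=0 D=3 ZF=1 PC=7 HALTED
Total instructions executed: 18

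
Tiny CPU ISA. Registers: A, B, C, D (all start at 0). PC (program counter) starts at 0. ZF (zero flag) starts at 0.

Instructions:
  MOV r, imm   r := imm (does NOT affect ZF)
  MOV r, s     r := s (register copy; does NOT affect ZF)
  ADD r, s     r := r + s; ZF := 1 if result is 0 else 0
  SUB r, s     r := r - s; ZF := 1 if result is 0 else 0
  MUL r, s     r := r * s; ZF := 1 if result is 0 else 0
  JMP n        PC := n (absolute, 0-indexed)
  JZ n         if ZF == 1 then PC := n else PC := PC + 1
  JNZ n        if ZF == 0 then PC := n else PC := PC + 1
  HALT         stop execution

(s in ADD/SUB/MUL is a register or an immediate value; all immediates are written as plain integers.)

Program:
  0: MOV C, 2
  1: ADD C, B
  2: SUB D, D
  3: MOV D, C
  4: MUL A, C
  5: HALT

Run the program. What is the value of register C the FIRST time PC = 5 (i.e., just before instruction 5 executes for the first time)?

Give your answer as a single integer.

Step 1: PC=0 exec 'MOV C, 2'. After: A=0 B=0 C=2 D=0 ZF=0 PC=1
Step 2: PC=1 exec 'ADD C, B'. After: A=0 B=0 C=2 D=0 ZF=0 PC=2
Step 3: PC=2 exec 'SUB D, D'. After: A=0 B=0 C=2 D=0 ZF=1 PC=3
Step 4: PC=3 exec 'MOV D, C'. After: A=0 B=0 C=2 D=2 ZF=1 PC=4
Step 5: PC=4 exec 'MUL A, C'. After: A=0 B=0 C=2 D=2 ZF=1 PC=5
First time PC=5: C=2

2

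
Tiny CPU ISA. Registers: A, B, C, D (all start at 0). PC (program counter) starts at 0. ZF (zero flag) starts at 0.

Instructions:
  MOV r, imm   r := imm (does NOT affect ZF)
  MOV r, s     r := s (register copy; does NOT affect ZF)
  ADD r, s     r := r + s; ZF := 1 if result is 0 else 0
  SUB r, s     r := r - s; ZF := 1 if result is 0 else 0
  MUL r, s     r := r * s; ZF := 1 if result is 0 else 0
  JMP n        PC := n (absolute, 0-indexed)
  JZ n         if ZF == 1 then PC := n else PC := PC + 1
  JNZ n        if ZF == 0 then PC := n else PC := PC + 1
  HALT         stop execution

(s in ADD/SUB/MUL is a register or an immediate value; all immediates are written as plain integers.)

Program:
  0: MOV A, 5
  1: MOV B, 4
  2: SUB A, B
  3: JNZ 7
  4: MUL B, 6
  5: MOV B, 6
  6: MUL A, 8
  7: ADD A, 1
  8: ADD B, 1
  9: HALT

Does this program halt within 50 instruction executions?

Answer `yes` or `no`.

Step 1: PC=0 exec 'MOV A, 5'. After: A=5 B=0 C=0 D=0 ZF=0 PC=1
Step 2: PC=1 exec 'MOV B, 4'. After: A=5 B=4 C=0 D=0 ZF=0 PC=2
Step 3: PC=2 exec 'SUB A, B'. After: A=1 B=4 C=0 D=0 ZF=0 PC=3
Step 4: PC=3 exec 'JNZ 7'. After: A=1 B=4 C=0 D=0 ZF=0 PC=7
Step 5: PC=7 exec 'ADD A, 1'. After: A=2 B=4 C=0 D=0 ZF=0 PC=8
Step 6: PC=8 exec 'ADD B, 1'. After: A=2 B=5 C=0 D=0 ZF=0 PC=9
Step 7: PC=9 exec 'HALT'. After: A=2 B=5 C=0 D=0 ZF=0 PC=9 HALTED

Answer: yes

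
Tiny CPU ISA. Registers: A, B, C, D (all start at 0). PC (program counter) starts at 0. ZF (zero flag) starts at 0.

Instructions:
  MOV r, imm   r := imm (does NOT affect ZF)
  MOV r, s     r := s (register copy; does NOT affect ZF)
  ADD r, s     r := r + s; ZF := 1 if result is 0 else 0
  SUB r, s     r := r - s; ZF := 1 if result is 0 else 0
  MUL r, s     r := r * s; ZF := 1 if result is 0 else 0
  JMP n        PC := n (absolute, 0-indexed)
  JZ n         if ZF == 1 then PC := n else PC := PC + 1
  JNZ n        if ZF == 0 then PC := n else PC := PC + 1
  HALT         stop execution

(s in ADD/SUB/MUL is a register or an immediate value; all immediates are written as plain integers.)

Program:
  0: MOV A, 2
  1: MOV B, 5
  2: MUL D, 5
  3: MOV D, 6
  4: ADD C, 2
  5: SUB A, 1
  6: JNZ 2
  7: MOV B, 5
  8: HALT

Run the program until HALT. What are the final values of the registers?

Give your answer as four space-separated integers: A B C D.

Answer: 0 5 4 6

Derivation:
Step 1: PC=0 exec 'MOV A, 2'. After: A=2 B=0 C=0 D=0 ZF=0 PC=1
Step 2: PC=1 exec 'MOV B, 5'. After: A=2 B=5 C=0 D=0 ZF=0 PC=2
Step 3: PC=2 exec 'MUL D, 5'. After: A=2 B=5 C=0 D=0 ZF=1 PC=3
Step 4: PC=3 exec 'MOV D, 6'. After: A=2 B=5 C=0 D=6 ZF=1 PC=4
Step 5: PC=4 exec 'ADD C, 2'. After: A=2 B=5 C=2 D=6 ZF=0 PC=5
Step 6: PC=5 exec 'SUB A, 1'. After: A=1 B=5 C=2 D=6 ZF=0 PC=6
Step 7: PC=6 exec 'JNZ 2'. After: A=1 B=5 C=2 D=6 ZF=0 PC=2
Step 8: PC=2 exec 'MUL D, 5'. After: A=1 B=5 C=2 D=30 ZF=0 PC=3
Step 9: PC=3 exec 'MOV D, 6'. After: A=1 B=5 C=2 D=6 ZF=0 PC=4
Step 10: PC=4 exec 'ADD C, 2'. After: A=1 B=5 C=4 D=6 ZF=0 PC=5
Step 11: PC=5 exec 'SUB A, 1'. After: A=0 B=5 C=4 D=6 ZF=1 PC=6
Step 12: PC=6 exec 'JNZ 2'. After: A=0 B=5 C=4 D=6 ZF=1 PC=7
Step 13: PC=7 exec 'MOV B, 5'. After: A=0 B=5 C=4 D=6 ZF=1 PC=8
Step 14: PC=8 exec 'HALT'. After: A=0 B=5 C=4 D=6 ZF=1 PC=8 HALTED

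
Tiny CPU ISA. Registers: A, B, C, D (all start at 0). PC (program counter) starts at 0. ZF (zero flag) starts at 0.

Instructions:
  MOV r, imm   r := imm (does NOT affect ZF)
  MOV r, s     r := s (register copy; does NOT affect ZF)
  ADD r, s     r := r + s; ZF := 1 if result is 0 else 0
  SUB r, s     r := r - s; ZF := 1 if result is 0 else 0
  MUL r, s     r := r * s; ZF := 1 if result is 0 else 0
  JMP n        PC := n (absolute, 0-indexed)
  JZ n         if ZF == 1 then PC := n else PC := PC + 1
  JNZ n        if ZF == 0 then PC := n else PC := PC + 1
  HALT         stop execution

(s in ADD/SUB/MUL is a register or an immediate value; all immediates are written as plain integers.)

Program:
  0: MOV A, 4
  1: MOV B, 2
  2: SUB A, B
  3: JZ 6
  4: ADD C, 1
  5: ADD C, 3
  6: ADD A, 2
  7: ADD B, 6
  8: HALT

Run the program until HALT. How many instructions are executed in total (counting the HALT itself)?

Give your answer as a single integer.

Answer: 9

Derivation:
Step 1: PC=0 exec 'MOV A, 4'. After: A=4 B=0 C=0 D=0 ZF=0 PC=1
Step 2: PC=1 exec 'MOV B, 2'. After: A=4 B=2 C=0 D=0 ZF=0 PC=2
Step 3: PC=2 exec 'SUB A, B'. After: A=2 B=2 C=0 D=0 ZF=0 PC=3
Step 4: PC=3 exec 'JZ 6'. After: A=2 B=2 C=0 D=0 ZF=0 PC=4
Step 5: PC=4 exec 'ADD C, 1'. After: A=2 B=2 C=1 D=0 ZF=0 PC=5
Step 6: PC=5 exec 'ADD C, 3'. After: A=2 B=2 C=4 D=0 ZF=0 PC=6
Step 7: PC=6 exec 'ADD A, 2'. After: A=4 B=2 C=4 D=0 ZF=0 PC=7
Step 8: PC=7 exec 'ADD B, 6'. After: A=4 B=8 C=4 D=0 ZF=0 PC=8
Step 9: PC=8 exec 'HALT'. After: A=4 B=8 C=4 D=0 ZF=0 PC=8 HALTED
Total instructions executed: 9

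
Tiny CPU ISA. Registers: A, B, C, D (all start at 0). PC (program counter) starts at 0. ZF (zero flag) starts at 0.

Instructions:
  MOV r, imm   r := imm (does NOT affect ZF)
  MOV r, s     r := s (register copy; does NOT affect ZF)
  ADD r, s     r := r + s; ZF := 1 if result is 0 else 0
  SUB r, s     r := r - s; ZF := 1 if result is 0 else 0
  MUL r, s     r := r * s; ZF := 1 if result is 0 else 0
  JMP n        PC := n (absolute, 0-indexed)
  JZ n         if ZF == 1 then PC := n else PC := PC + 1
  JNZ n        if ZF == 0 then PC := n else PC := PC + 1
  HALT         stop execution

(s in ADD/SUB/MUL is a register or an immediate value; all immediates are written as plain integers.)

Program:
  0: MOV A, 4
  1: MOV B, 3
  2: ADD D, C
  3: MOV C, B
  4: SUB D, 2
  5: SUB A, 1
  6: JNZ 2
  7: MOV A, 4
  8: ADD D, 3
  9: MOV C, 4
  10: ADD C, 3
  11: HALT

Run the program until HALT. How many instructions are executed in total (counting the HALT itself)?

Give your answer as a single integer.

Answer: 27

Derivation:
Step 1: PC=0 exec 'MOV A, 4'. After: A=4 B=0 C=0 D=0 ZF=0 PC=1
Step 2: PC=1 exec 'MOV B, 3'. After: A=4 B=3 C=0 D=0 ZF=0 PC=2
Step 3: PC=2 exec 'ADD D, C'. After: A=4 B=3 C=0 D=0 ZF=1 PC=3
Step 4: PC=3 exec 'MOV C, B'. After: A=4 B=3 C=3 D=0 ZF=1 PC=4
Step 5: PC=4 exec 'SUB D, 2'. After: A=4 B=3 C=3 D=-2 ZF=0 PC=5
Step 6: PC=5 exec 'SUB A, 1'. After: A=3 B=3 C=3 D=-2 ZF=0 PC=6
Step 7: PC=6 exec 'JNZ 2'. After: A=3 B=3 C=3 D=-2 ZF=0 PC=2
Step 8: PC=2 exec 'ADD D, C'. After: A=3 B=3 C=3 D=1 ZF=0 PC=3
Step 9: PC=3 exec 'MOV C, B'. After: A=3 B=3 C=3 D=1 ZF=0 PC=4
Step 10: PC=4 exec 'SUB D, 2'. After: A=3 B=3 C=3 D=-1 ZF=0 PC=5
Step 11: PC=5 exec 'SUB A, 1'. After: A=2 B=3 C=3 D=-1 ZF=0 PC=6
Step 12: PC=6 exec 'JNZ 2'. After: A=2 B=3 C=3 D=-1 ZF=0 PC=2
Step 13: PC=2 exec 'ADD D, C'. After: A=2 B=3 C=3 D=2 ZF=0 PC=3
Step 14: PC=3 exec 'MOV C, B'. After: A=2 B=3 C=3 D=2 ZF=0 PC=4
Step 15: PC=4 exec 'SUB D, 2'. After: A=2 B=3 C=3 D=0 ZF=1 PC=5
Step 16: PC=5 exec 'SUB A, 1'. After: A=1 B=3 C=3 D=0 ZF=0 PC=6
Step 17: PC=6 exec 'JNZ 2'. After: A=1 B=3 C=3 D=0 ZF=0 PC=2
Step 18: PC=2 exec 'ADD D, C'. After: A=1 B=3 C=3 D=3 ZF=0 PC=3
Step 19: PC=3 exec 'MOV C, B'. After: A=1 B=3 C=3 D=3 ZF=0 PC=4
Step 20: PC=4 exec 'SUB D, 2'. After: A=1 B=3 C=3 D=1 ZF=0 PC=5
Step 21: PC=5 exec 'SUB A, 1'. After: A=0 B=3 C=3 D=1 ZF=1 PC=6
Step 22: PC=6 exec 'JNZ 2'. After: A=0 B=3 C=3 D=1 ZF=1 PC=7
Step 23: PC=7 exec 'MOV A, 4'. After: A=4 B=3 C=3 D=1 ZF=1 PC=8
Step 24: PC=8 exec 'ADD D, 3'. After: A=4 B=3 C=3 D=4 ZF=0 PC=9
Step 25: PC=9 exec 'MOV C, 4'. After: A=4 B=3 C=4 D=4 ZF=0 PC=10
Step 26: PC=10 exec 'ADD C, 3'. After: A=4 B=3 C=7 D=4 ZF=0 PC=11
Step 27: PC=11 exec 'HALT'. After: A=4 B=3 C=7 D=4 ZF=0 PC=11 HALTED
Total instructions executed: 27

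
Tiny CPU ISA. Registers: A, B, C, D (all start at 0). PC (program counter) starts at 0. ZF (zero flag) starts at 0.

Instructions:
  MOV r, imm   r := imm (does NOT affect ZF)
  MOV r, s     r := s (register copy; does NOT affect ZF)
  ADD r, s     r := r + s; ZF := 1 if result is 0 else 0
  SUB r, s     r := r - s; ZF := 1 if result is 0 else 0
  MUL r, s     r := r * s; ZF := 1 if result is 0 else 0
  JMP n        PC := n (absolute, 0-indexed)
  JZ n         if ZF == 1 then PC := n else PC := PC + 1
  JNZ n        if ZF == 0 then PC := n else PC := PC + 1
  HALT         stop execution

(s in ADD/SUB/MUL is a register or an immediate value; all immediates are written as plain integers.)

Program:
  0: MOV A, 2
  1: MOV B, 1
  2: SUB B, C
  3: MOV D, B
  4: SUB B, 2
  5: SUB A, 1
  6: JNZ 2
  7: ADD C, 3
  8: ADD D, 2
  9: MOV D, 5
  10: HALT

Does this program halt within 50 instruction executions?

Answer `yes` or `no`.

Answer: yes

Derivation:
Step 1: PC=0 exec 'MOV A, 2'. After: A=2 B=0 C=0 D=0 ZF=0 PC=1
Step 2: PC=1 exec 'MOV B, 1'. After: A=2 B=1 C=0 D=0 ZF=0 PC=2
Step 3: PC=2 exec 'SUB B, C'. After: A=2 B=1 C=0 D=0 ZF=0 PC=3
Step 4: PC=3 exec 'MOV D, B'. After: A=2 B=1 C=0 D=1 ZF=0 PC=4
Step 5: PC=4 exec 'SUB B, 2'. After: A=2 B=-1 C=0 D=1 ZF=0 PC=5
Step 6: PC=5 exec 'SUB A, 1'. After: A=1 B=-1 C=0 D=1 ZF=0 PC=6
Step 7: PC=6 exec 'JNZ 2'. After: A=1 B=-1 C=0 D=1 ZF=0 PC=2
Step 8: PC=2 exec 'SUB B, C'. After: A=1 B=-1 C=0 D=1 ZF=0 PC=3
Step 9: PC=3 exec 'MOV D, B'. After: A=1 B=-1 C=0 D=-1 ZF=0 PC=4
Step 10: PC=4 exec 'SUB B, 2'. After: A=1 B=-3 C=0 D=-1 ZF=0 PC=5
Step 11: PC=5 exec 'SUB A, 1'. After: A=0 B=-3 C=0 D=-1 ZF=1 PC=6
Step 12: PC=6 exec 'JNZ 2'. After: A=0 B=-3 C=0 D=-1 ZF=1 PC=7
Step 13: PC=7 exec 'ADD C, 3'. After: A=0 B=-3 C=3 D=-1 ZF=0 PC=8
Step 14: PC=8 exec 'ADD D, 2'. After: A=0 B=-3 C=3 D=1 ZF=0 PC=9
Step 15: PC=9 exec 'MOV D, 5'. After: A=0 B=-3 C=3 D=5 ZF=0 PC=10
Step 16: PC=10 exec 'HALT'. After: A=0 B=-3 C=3 D=5 ZF=0 PC=10 HALTED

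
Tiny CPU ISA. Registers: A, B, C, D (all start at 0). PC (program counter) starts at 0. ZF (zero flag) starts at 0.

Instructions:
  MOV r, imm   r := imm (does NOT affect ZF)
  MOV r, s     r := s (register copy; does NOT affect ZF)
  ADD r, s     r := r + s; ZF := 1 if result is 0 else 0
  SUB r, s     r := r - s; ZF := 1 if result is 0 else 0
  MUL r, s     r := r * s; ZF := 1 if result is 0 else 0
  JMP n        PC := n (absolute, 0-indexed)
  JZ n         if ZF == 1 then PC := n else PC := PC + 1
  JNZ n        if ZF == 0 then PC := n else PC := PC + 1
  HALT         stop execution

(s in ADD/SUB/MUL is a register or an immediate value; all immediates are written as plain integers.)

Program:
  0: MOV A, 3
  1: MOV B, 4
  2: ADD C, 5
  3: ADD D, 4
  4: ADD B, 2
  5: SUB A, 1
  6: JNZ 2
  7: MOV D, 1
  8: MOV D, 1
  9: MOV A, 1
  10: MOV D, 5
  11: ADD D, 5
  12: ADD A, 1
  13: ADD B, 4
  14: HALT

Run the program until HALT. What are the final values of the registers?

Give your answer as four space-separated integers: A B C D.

Step 1: PC=0 exec 'MOV A, 3'. After: A=3 B=0 C=0 D=0 ZF=0 PC=1
Step 2: PC=1 exec 'MOV B, 4'. After: A=3 B=4 C=0 D=0 ZF=0 PC=2
Step 3: PC=2 exec 'ADD C, 5'. After: A=3 B=4 C=5 D=0 ZF=0 PC=3
Step 4: PC=3 exec 'ADD D, 4'. After: A=3 B=4 C=5 D=4 ZF=0 PC=4
Step 5: PC=4 exec 'ADD B, 2'. After: A=3 B=6 C=5 D=4 ZF=0 PC=5
Step 6: PC=5 exec 'SUB A, 1'. After: A=2 B=6 C=5 D=4 ZF=0 PC=6
Step 7: PC=6 exec 'JNZ 2'. After: A=2 B=6 C=5 D=4 ZF=0 PC=2
Step 8: PC=2 exec 'ADD C, 5'. After: A=2 B=6 C=10 D=4 ZF=0 PC=3
Step 9: PC=3 exec 'ADD D, 4'. After: A=2 B=6 C=10 D=8 ZF=0 PC=4
Step 10: PC=4 exec 'ADD B, 2'. After: A=2 B=8 C=10 D=8 ZF=0 PC=5
Step 11: PC=5 exec 'SUB A, 1'. After: A=1 B=8 C=10 D=8 ZF=0 PC=6
Step 12: PC=6 exec 'JNZ 2'. After: A=1 B=8 C=10 D=8 ZF=0 PC=2
Step 13: PC=2 exec 'ADD C, 5'. After: A=1 B=8 C=15 D=8 ZF=0 PC=3
Step 14: PC=3 exec 'ADD D, 4'. After: A=1 B=8 C=15 D=12 ZF=0 PC=4
Step 15: PC=4 exec 'ADD B, 2'. After: A=1 B=10 C=15 D=12 ZF=0 PC=5
Step 16: PC=5 exec 'SUB A, 1'. After: A=0 B=10 C=15 D=12 ZF=1 PC=6
Step 17: PC=6 exec 'JNZ 2'. After: A=0 B=10 C=15 D=12 ZF=1 PC=7
Step 18: PC=7 exec 'MOV D, 1'. After: A=0 B=10 C=15 D=1 ZF=1 PC=8
Step 19: PC=8 exec 'MOV D, 1'. After: A=0 B=10 C=15 D=1 ZF=1 PC=9
Step 20: PC=9 exec 'MOV A, 1'. After: A=1 B=10 C=15 D=1 ZF=1 PC=10
Step 21: PC=10 exec 'MOV D, 5'. After: A=1 B=10 C=15 D=5 ZF=1 PC=11
Step 22: PC=11 exec 'ADD D, 5'. After: A=1 B=10 C=15 D=10 ZF=0 PC=12
Step 23: PC=12 exec 'ADD A, 1'. After: A=2 B=10 C=15 D=10 ZF=0 PC=13
Step 24: PC=13 exec 'ADD B, 4'. After: A=2 B=14 C=15 D=10 ZF=0 PC=14
Step 25: PC=14 exec 'HALT'. After: A=2 B=14 C=15 D=10 ZF=0 PC=14 HALTED

Answer: 2 14 15 10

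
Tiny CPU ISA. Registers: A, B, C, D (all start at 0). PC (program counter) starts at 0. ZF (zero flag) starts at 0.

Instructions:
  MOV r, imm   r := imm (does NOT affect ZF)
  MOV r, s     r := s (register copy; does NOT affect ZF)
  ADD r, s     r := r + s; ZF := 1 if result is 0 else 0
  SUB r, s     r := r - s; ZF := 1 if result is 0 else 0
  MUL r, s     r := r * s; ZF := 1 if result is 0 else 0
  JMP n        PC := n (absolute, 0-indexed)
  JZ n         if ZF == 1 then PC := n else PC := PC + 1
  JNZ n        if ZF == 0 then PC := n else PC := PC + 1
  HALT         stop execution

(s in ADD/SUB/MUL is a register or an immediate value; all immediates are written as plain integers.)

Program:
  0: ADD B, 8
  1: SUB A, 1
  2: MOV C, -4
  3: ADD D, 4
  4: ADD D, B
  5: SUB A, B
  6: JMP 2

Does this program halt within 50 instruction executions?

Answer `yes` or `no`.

Answer: no

Derivation:
Step 1: PC=0 exec 'ADD B, 8'. After: A=0 B=8 C=0 D=0 ZF=0 PC=1
Step 2: PC=1 exec 'SUB A, 1'. After: A=-1 B=8 C=0 D=0 ZF=0 PC=2
Step 3: PC=2 exec 'MOV C, -4'. After: A=-1 B=8 C=-4 D=0 ZF=0 PC=3
Step 4: PC=3 exec 'ADD D, 4'. After: A=-1 B=8 C=-4 D=4 ZF=0 PC=4
Step 5: PC=4 exec 'ADD D, B'. After: A=-1 B=8 C=-4 D=12 ZF=0 PC=5
Step 6: PC=5 exec 'SUB A, B'. After: A=-9 B=8 C=-4 D=12 ZF=0 PC=6
Step 7: PC=6 exec 'JMP 2'. After: A=-9 B=8 C=-4 D=12 ZF=0 PC=2
Step 8: PC=2 exec 'MOV C, -4'. After: A=-9 B=8 C=-4 D=12 ZF=0 PC=3
Step 9: PC=3 exec 'ADD D, 4'. After: A=-9 B=8 C=-4 D=16 ZF=0 PC=4
Step 10: PC=4 exec 'ADD D, B'. After: A=-9 B=8 C=-4 D=24 ZF=0 PC=5
Step 11: PC=5 exec 'SUB A, B'. After: A=-17 B=8 C=-4 D=24 ZF=0 PC=6
Step 12: PC=6 exec 'JMP 2'. After: A=-17 B=8 C=-4 D=24 ZF=0 PC=2
Step 13: PC=2 exec 'MOV C, -4'. After: A=-17 B=8 C=-4 D=24 ZF=0 PC=3
Step 14: PC=3 exec 'ADD D, 4'. After: A=-17 B=8 C=-4 D=28 ZF=0 PC=4
Step 15: PC=4 exec 'ADD D, B'. After: A=-17 B=8 C=-4 D=36 ZF=0 PC=5
After 50 steps: not halted. PC revisits the same instructions with no path to HALT; will never halt.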